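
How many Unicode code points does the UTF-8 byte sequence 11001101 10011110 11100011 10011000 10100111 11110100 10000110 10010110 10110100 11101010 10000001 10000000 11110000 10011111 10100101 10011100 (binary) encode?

Byte at offset 0: 0xCD = 11001101 → 2-byte char (#1). Advance 2.
Byte at offset 2: 0xE3 = 11100011 → 3-byte char (#2). Advance 3.
Byte at offset 5: 0xF4 = 11110100 → 4-byte char (#3). Advance 4.
Byte at offset 9: 0xEA = 11101010 → 3-byte char (#4). Advance 3.
Byte at offset 12: 0xF0 = 11110000 → 4-byte char (#5). Advance 4.
Reached end at offset 16 after 5 code points.

5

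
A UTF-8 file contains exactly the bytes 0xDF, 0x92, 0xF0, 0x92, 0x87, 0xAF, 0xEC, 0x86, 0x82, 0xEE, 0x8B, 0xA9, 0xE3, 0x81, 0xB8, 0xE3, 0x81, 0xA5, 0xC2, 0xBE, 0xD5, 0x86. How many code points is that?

Byte at offset 0: 0xDF = 11011111 → 2-byte char (#1). Advance 2.
Byte at offset 2: 0xF0 = 11110000 → 4-byte char (#2). Advance 4.
Byte at offset 6: 0xEC = 11101100 → 3-byte char (#3). Advance 3.
Byte at offset 9: 0xEE = 11101110 → 3-byte char (#4). Advance 3.
Byte at offset 12: 0xE3 = 11100011 → 3-byte char (#5). Advance 3.
Byte at offset 15: 0xE3 = 11100011 → 3-byte char (#6). Advance 3.
Byte at offset 18: 0xC2 = 11000010 → 2-byte char (#7). Advance 2.
Byte at offset 20: 0xD5 = 11010101 → 2-byte char (#8). Advance 2.
Reached end at offset 22 after 8 code points.

8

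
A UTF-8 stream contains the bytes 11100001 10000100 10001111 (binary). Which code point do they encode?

Leading byte 0xE1 = 11100001 matches 1110xxxx → 3-byte sequence.
Byte 1: 0xE1 = 11100001, payload 0001 (4 bits).
Byte 2: 0x84 = 10000100 (10xxxxxx ✓), payload 000100.
Byte 3: 0x8F = 10001111 (10xxxxxx ✓), payload 001111.
Concatenate: 0001000100001111 = 0x110F (16 bits → U+110F).

U+110F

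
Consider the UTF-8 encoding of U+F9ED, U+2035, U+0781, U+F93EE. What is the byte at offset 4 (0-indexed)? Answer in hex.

0x80

U+F9ED → 3-byte form EF A7 AD at offsets 0–2.
U+2035 → 3-byte form E2 80 B5 at offsets 3–5.
Offset 4 falls in char 2's range; it's byte 2 of E2 80 B5 = 0x80.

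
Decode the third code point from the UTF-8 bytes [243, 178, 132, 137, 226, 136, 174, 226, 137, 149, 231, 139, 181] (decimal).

U+2255

Offset 0: leading byte 0xF3 = 11110011 → 4-byte char #1 = F3 B2 84 89.
Offset 4: leading byte 0xE2 = 11100010 → 3-byte char #2 = E2 88 AE.
Offset 7: leading byte 0xE2 = 11100010 → 3-byte char #3 = E2 89 95.
Leading byte 0xE2 = 11100010 matches 1110xxxx → 3-byte sequence.
Byte 1: 0xE2 = 11100010, payload 0010 (4 bits).
Byte 2: 0x89 = 10001001 (10xxxxxx ✓), payload 001001.
Byte 3: 0x95 = 10010101 (10xxxxxx ✓), payload 010101.
Concatenate: 0010001001010101 = 0x2255 (16 bits → U+2255).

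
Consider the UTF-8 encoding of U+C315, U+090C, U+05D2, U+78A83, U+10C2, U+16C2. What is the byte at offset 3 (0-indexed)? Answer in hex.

0xE0

U+C315 → 3-byte form EC 8C 95 at offsets 0–2.
U+090C → 3-byte form E0 A4 8C at offsets 3–5.
Offset 3 falls in char 2's range; it's byte 1 of E0 A4 8C = 0xE0.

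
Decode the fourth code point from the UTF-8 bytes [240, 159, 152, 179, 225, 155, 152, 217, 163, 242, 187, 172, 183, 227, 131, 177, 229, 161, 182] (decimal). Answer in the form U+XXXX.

U+BBB37

Offset 0: leading byte 0xF0 = 11110000 → 4-byte char #1 = F0 9F 98 B3.
Offset 4: leading byte 0xE1 = 11100001 → 3-byte char #2 = E1 9B 98.
Offset 7: leading byte 0xD9 = 11011001 → 2-byte char #3 = D9 A3.
Offset 9: leading byte 0xF2 = 11110010 → 4-byte char #4 = F2 BB AC B7.
Leading byte 0xF2 = 11110010 matches 11110xxx → 4-byte sequence.
Byte 1: 0xF2 = 11110010, payload 010 (3 bits).
Byte 2: 0xBB = 10111011 (10xxxxxx ✓), payload 111011.
Byte 3: 0xAC = 10101100 (10xxxxxx ✓), payload 101100.
Byte 4: 0xB7 = 10110111 (10xxxxxx ✓), payload 110111.
Concatenate: 010111011101100110111 = 0xBBB37 (21 bits → U+BBB37).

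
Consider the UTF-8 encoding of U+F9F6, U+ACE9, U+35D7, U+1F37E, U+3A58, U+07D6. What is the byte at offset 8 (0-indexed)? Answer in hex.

0x97

U+F9F6 → 3-byte form EF A7 B6 at offsets 0–2.
U+ACE9 → 3-byte form EA B3 A9 at offsets 3–5.
U+35D7 → 3-byte form E3 97 97 at offsets 6–8.
Offset 8 falls in char 3's range; it's byte 3 of E3 97 97 = 0x97.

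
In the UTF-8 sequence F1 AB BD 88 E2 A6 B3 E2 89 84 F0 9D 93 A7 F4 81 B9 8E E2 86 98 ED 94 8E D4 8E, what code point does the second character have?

Offset 0: leading byte 0xF1 = 11110001 → 4-byte char #1 = F1 AB BD 88.
Offset 4: leading byte 0xE2 = 11100010 → 3-byte char #2 = E2 A6 B3.
Leading byte 0xE2 = 11100010 matches 1110xxxx → 3-byte sequence.
Byte 1: 0xE2 = 11100010, payload 0010 (4 bits).
Byte 2: 0xA6 = 10100110 (10xxxxxx ✓), payload 100110.
Byte 3: 0xB3 = 10110011 (10xxxxxx ✓), payload 110011.
Concatenate: 0010100110110011 = 0x29B3 (16 bits → U+29B3).

U+29B3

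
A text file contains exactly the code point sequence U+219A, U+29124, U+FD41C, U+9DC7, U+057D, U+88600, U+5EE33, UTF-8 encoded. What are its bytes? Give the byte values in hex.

E2 86 9A F0 A9 84 A4 F3 BD 90 9C E9 B7 87 D5 BD F2 88 98 80 F1 9E B8 B3

U+219A: 3-byte form → E2 86 9A.
U+29124: 4-byte form → F0 A9 84 A4.
U+FD41C: 4-byte form → F3 BD 90 9C.
U+9DC7: 3-byte form → E9 B7 87.
U+057D: 2-byte form → D5 BD.
U+88600: 4-byte form → F2 88 98 80.
U+5EE33: 4-byte form → F1 9E B8 B3.
Concatenated (24 bytes): E2 86 9A F0 A9 84 A4 F3 BD 90 9C E9 B7 87 D5 BD F2 88 98 80 F1 9E B8 B3.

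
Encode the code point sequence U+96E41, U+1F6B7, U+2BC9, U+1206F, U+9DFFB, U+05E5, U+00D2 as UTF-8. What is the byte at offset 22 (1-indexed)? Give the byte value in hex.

1-indexed offset 22 is 0-indexed offset 21.
U+96E41 → 4-byte form F2 96 B9 81 at offsets 0–3.
U+1F6B7 → 4-byte form F0 9F 9A B7 at offsets 4–7.
U+2BC9 → 3-byte form E2 AF 89 at offsets 8–10.
U+1206F → 4-byte form F0 92 81 AF at offsets 11–14.
U+9DFFB → 4-byte form F2 9D BF BB at offsets 15–18.
U+05E5 → 2-byte form D7 A5 at offsets 19–20.
U+00D2 → 2-byte form C3 92 at offsets 21–22.
Offset 21 falls in char 7's range; it's byte 1 of C3 92 = 0xC3.

0xC3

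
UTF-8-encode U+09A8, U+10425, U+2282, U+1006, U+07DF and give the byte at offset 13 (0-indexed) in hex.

U+09A8 → 3-byte form E0 A6 A8 at offsets 0–2.
U+10425 → 4-byte form F0 90 90 A5 at offsets 3–6.
U+2282 → 3-byte form E2 8A 82 at offsets 7–9.
U+1006 → 3-byte form E1 80 86 at offsets 10–12.
U+07DF → 2-byte form DF 9F at offsets 13–14.
Offset 13 falls in char 5's range; it's byte 1 of DF 9F = 0xDF.

0xDF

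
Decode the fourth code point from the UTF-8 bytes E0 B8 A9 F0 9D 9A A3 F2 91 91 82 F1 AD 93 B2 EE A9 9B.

Offset 0: leading byte 0xE0 = 11100000 → 3-byte char #1 = E0 B8 A9.
Offset 3: leading byte 0xF0 = 11110000 → 4-byte char #2 = F0 9D 9A A3.
Offset 7: leading byte 0xF2 = 11110010 → 4-byte char #3 = F2 91 91 82.
Offset 11: leading byte 0xF1 = 11110001 → 4-byte char #4 = F1 AD 93 B2.
Leading byte 0xF1 = 11110001 matches 11110xxx → 4-byte sequence.
Byte 1: 0xF1 = 11110001, payload 001 (3 bits).
Byte 2: 0xAD = 10101101 (10xxxxxx ✓), payload 101101.
Byte 3: 0x93 = 10010011 (10xxxxxx ✓), payload 010011.
Byte 4: 0xB2 = 10110010 (10xxxxxx ✓), payload 110010.
Concatenate: 001101101010011110010 = 0x6D4F2 (21 bits → U+6D4F2).

U+6D4F2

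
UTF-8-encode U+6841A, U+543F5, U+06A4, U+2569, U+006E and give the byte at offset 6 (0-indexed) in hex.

U+6841A → 4-byte form F1 A8 90 9A at offsets 0–3.
U+543F5 → 4-byte form F1 94 8F B5 at offsets 4–7.
Offset 6 falls in char 2's range; it's byte 3 of F1 94 8F B5 = 0x8F.

0x8F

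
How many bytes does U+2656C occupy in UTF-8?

4

U+2656C = 0x2656C. UTF-8 uses 1 byte below 0x80, 2 below 0x800, 3 below 0x10000, 4 up to 0x10FFFF. 0x2656C is in U+10000–U+10FFFF → 4 bytes.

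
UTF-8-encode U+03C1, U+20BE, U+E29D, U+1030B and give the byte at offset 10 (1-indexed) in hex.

1-indexed offset 10 is 0-indexed offset 9.
U+03C1 → 2-byte form CF 81 at offsets 0–1.
U+20BE → 3-byte form E2 82 BE at offsets 2–4.
U+E29D → 3-byte form EE 8A 9D at offsets 5–7.
U+1030B → 4-byte form F0 90 8C 8B at offsets 8–11.
Offset 9 falls in char 4's range; it's byte 2 of F0 90 8C 8B = 0x90.

0x90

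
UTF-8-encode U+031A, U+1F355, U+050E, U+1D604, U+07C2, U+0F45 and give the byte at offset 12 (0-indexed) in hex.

U+031A → 2-byte form CC 9A at offsets 0–1.
U+1F355 → 4-byte form F0 9F 8D 95 at offsets 2–5.
U+050E → 2-byte form D4 8E at offsets 6–7.
U+1D604 → 4-byte form F0 9D 98 84 at offsets 8–11.
U+07C2 → 2-byte form DF 82 at offsets 12–13.
Offset 12 falls in char 5's range; it's byte 1 of DF 82 = 0xDF.

0xDF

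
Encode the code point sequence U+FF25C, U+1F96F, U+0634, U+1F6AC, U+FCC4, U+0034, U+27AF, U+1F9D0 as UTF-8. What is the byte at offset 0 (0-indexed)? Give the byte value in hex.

0xF3

U+FF25C → 4-byte form F3 BF 89 9C at offsets 0–3.
Offset 0 falls in char 1's range; it's byte 1 of F3 BF 89 9C = 0xF3.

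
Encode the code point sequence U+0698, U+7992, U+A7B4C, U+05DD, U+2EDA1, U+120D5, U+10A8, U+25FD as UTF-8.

U+0698: 2-byte form → DA 98.
U+7992: 3-byte form → E7 A6 92.
U+A7B4C: 4-byte form → F2 A7 AD 8C.
U+05DD: 2-byte form → D7 9D.
U+2EDA1: 4-byte form → F0 AE B6 A1.
U+120D5: 4-byte form → F0 92 83 95.
U+10A8: 3-byte form → E1 82 A8.
U+25FD: 3-byte form → E2 97 BD.
Concatenated (25 bytes): DA 98 E7 A6 92 F2 A7 AD 8C D7 9D F0 AE B6 A1 F0 92 83 95 E1 82 A8 E2 97 BD.

DA 98 E7 A6 92 F2 A7 AD 8C D7 9D F0 AE B6 A1 F0 92 83 95 E1 82 A8 E2 97 BD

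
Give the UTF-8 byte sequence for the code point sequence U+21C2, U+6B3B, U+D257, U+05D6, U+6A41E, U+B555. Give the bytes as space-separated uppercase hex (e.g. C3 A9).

E2 87 82 E6 AC BB ED 89 97 D7 96 F1 AA 90 9E EB 95 95

U+21C2: 3-byte form → E2 87 82.
U+6B3B: 3-byte form → E6 AC BB.
U+D257: 3-byte form → ED 89 97.
U+05D6: 2-byte form → D7 96.
U+6A41E: 4-byte form → F1 AA 90 9E.
U+B555: 3-byte form → EB 95 95.
Concatenated (18 bytes): E2 87 82 E6 AC BB ED 89 97 D7 96 F1 AA 90 9E EB 95 95.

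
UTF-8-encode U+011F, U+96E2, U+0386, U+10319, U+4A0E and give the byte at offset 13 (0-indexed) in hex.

U+011F → 2-byte form C4 9F at offsets 0–1.
U+96E2 → 3-byte form E9 9B A2 at offsets 2–4.
U+0386 → 2-byte form CE 86 at offsets 5–6.
U+10319 → 4-byte form F0 90 8C 99 at offsets 7–10.
U+4A0E → 3-byte form E4 A8 8E at offsets 11–13.
Offset 13 falls in char 5's range; it's byte 3 of E4 A8 8E = 0x8E.

0x8E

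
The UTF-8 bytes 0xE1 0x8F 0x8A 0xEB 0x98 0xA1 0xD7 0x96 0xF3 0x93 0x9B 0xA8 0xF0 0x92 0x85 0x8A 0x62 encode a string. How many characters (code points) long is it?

Byte at offset 0: 0xE1 = 11100001 → 3-byte char (#1). Advance 3.
Byte at offset 3: 0xEB = 11101011 → 3-byte char (#2). Advance 3.
Byte at offset 6: 0xD7 = 11010111 → 2-byte char (#3). Advance 2.
Byte at offset 8: 0xF3 = 11110011 → 4-byte char (#4). Advance 4.
Byte at offset 12: 0xF0 = 11110000 → 4-byte char (#5). Advance 4.
Byte at offset 16: 0x62 = 01100010 → 1-byte char (#6). Advance 1.
Reached end at offset 17 after 6 code points.

6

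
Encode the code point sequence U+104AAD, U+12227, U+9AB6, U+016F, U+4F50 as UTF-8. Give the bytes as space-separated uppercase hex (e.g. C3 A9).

U+104AAD: 4-byte form → F4 84 AA AD.
U+12227: 4-byte form → F0 92 88 A7.
U+9AB6: 3-byte form → E9 AA B6.
U+016F: 2-byte form → C5 AF.
U+4F50: 3-byte form → E4 BD 90.
Concatenated (16 bytes): F4 84 AA AD F0 92 88 A7 E9 AA B6 C5 AF E4 BD 90.

F4 84 AA AD F0 92 88 A7 E9 AA B6 C5 AF E4 BD 90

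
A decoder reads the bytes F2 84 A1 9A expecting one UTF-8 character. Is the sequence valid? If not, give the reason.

Leading byte 0xF2 = 11110010 → 4-byte form.
Continuation bytes 0x84=10000100, 0xA1=10100001, 0x9A=10011010 all match 10xxxxxx.
Decoded value 0x8485A is ≥ 0x10000 (shortest form) and not a surrogate.

valid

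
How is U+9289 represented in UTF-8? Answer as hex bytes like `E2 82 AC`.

E9 8A 89

U+9289 = 0x9289 = 37513 decimal. In range U+0800–U+FFFF → 3-byte form: 1110xxxx 10xxxxxx 10xxxxxx.
Binary (16 bits): 1001001010001001.
Split 4+6+6: 1001 | 001010 | 001001.
Byte 1: 11101001 = 0xE9.
Byte 2: 10001010 = 0x8A.
Byte 3: 10001001 = 0x89.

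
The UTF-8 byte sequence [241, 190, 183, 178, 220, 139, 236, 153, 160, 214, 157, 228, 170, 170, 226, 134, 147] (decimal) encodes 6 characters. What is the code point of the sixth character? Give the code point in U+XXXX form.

U+2193

Offset 0: leading byte 0xF1 = 11110001 → 4-byte char #1 = F1 BE B7 B2.
Offset 4: leading byte 0xDC = 11011100 → 2-byte char #2 = DC 8B.
Offset 6: leading byte 0xEC = 11101100 → 3-byte char #3 = EC 99 A0.
Offset 9: leading byte 0xD6 = 11010110 → 2-byte char #4 = D6 9D.
Offset 11: leading byte 0xE4 = 11100100 → 3-byte char #5 = E4 AA AA.
Offset 14: leading byte 0xE2 = 11100010 → 3-byte char #6 = E2 86 93.
Leading byte 0xE2 = 11100010 matches 1110xxxx → 3-byte sequence.
Byte 1: 0xE2 = 11100010, payload 0010 (4 bits).
Byte 2: 0x86 = 10000110 (10xxxxxx ✓), payload 000110.
Byte 3: 0x93 = 10010011 (10xxxxxx ✓), payload 010011.
Concatenate: 0010000110010011 = 0x2193 (16 bits → U+2193).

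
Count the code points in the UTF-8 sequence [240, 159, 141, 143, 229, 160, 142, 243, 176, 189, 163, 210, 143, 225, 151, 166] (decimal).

Byte at offset 0: 0xF0 = 11110000 → 4-byte char (#1). Advance 4.
Byte at offset 4: 0xE5 = 11100101 → 3-byte char (#2). Advance 3.
Byte at offset 7: 0xF3 = 11110011 → 4-byte char (#3). Advance 4.
Byte at offset 11: 0xD2 = 11010010 → 2-byte char (#4). Advance 2.
Byte at offset 13: 0xE1 = 11100001 → 3-byte char (#5). Advance 3.
Reached end at offset 16 after 5 code points.

5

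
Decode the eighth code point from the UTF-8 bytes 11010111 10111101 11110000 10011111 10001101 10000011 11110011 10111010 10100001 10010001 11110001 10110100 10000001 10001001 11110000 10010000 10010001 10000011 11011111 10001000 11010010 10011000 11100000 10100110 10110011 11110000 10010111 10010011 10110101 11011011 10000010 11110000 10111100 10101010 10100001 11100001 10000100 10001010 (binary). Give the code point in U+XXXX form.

U+09B3

Offset 0: leading byte 0xD7 = 11010111 → 2-byte char #1 = D7 BD.
Offset 2: leading byte 0xF0 = 11110000 → 4-byte char #2 = F0 9F 8D 83.
Offset 6: leading byte 0xF3 = 11110011 → 4-byte char #3 = F3 BA A1 91.
Offset 10: leading byte 0xF1 = 11110001 → 4-byte char #4 = F1 B4 81 89.
Offset 14: leading byte 0xF0 = 11110000 → 4-byte char #5 = F0 90 91 83.
Offset 18: leading byte 0xDF = 11011111 → 2-byte char #6 = DF 88.
Offset 20: leading byte 0xD2 = 11010010 → 2-byte char #7 = D2 98.
Offset 22: leading byte 0xE0 = 11100000 → 3-byte char #8 = E0 A6 B3.
Leading byte 0xE0 = 11100000 matches 1110xxxx → 3-byte sequence.
Byte 1: 0xE0 = 11100000, payload 0000 (4 bits).
Byte 2: 0xA6 = 10100110 (10xxxxxx ✓), payload 100110.
Byte 3: 0xB3 = 10110011 (10xxxxxx ✓), payload 110011.
Concatenate: 0000100110110011 = 0x9B3 (16 bits → U+09B3).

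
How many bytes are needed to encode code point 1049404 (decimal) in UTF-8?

4

U+10033C = 0x10033C. UTF-8 uses 1 byte below 0x80, 2 below 0x800, 3 below 0x10000, 4 up to 0x10FFFF. 0x10033C is in U+10000–U+10FFFF → 4 bytes.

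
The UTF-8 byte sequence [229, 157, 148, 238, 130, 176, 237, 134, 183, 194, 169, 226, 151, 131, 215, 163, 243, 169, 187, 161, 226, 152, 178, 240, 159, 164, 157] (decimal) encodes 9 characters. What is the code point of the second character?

U+E0B0

Offset 0: leading byte 0xE5 = 11100101 → 3-byte char #1 = E5 9D 94.
Offset 3: leading byte 0xEE = 11101110 → 3-byte char #2 = EE 82 B0.
Leading byte 0xEE = 11101110 matches 1110xxxx → 3-byte sequence.
Byte 1: 0xEE = 11101110, payload 1110 (4 bits).
Byte 2: 0x82 = 10000010 (10xxxxxx ✓), payload 000010.
Byte 3: 0xB0 = 10110000 (10xxxxxx ✓), payload 110000.
Concatenate: 1110000010110000 = 0xE0B0 (16 bits → U+E0B0).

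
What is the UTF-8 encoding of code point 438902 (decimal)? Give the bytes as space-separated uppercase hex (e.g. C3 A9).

F1 AB 89 B6

U+6B276 = 0x6B276 = 438902 decimal. In range U+10000–U+10FFFF → 4-byte form: 11110xxx 10xxxxxx 10xxxxxx 10xxxxxx.
Binary (21 bits): 001101011001001110110.
Split 3+6+6+6: 001 | 101011 | 001001 | 110110.
Byte 1: 11110001 = 0xF1.
Byte 2: 10101011 = 0xAB.
Byte 3: 10001001 = 0x89.
Byte 4: 10110110 = 0xB6.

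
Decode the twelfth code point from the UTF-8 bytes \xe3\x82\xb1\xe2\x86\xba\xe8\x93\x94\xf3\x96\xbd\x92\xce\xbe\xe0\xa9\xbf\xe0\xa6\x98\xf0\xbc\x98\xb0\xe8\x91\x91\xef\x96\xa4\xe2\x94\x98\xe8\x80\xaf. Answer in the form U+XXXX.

U+802F

Offset 0: leading byte 0xE3 = 11100011 → 3-byte char #1 = E3 82 B1.
Offset 3: leading byte 0xE2 = 11100010 → 3-byte char #2 = E2 86 BA.
Offset 6: leading byte 0xE8 = 11101000 → 3-byte char #3 = E8 93 94.
Offset 9: leading byte 0xF3 = 11110011 → 4-byte char #4 = F3 96 BD 92.
Offset 13: leading byte 0xCE = 11001110 → 2-byte char #5 = CE BE.
Offset 15: leading byte 0xE0 = 11100000 → 3-byte char #6 = E0 A9 BF.
Offset 18: leading byte 0xE0 = 11100000 → 3-byte char #7 = E0 A6 98.
Offset 21: leading byte 0xF0 = 11110000 → 4-byte char #8 = F0 BC 98 B0.
Offset 25: leading byte 0xE8 = 11101000 → 3-byte char #9 = E8 91 91.
Offset 28: leading byte 0xEF = 11101111 → 3-byte char #10 = EF 96 A4.
Offset 31: leading byte 0xE2 = 11100010 → 3-byte char #11 = E2 94 98.
Offset 34: leading byte 0xE8 = 11101000 → 3-byte char #12 = E8 80 AF.
Leading byte 0xE8 = 11101000 matches 1110xxxx → 3-byte sequence.
Byte 1: 0xE8 = 11101000, payload 1000 (4 bits).
Byte 2: 0x80 = 10000000 (10xxxxxx ✓), payload 000000.
Byte 3: 0xAF = 10101111 (10xxxxxx ✓), payload 101111.
Concatenate: 1000000000101111 = 0x802F (16 bits → U+802F).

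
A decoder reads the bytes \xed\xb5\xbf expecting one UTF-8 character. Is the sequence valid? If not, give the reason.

Structurally a 3-byte sequence; payload = 0xDD7F.
But 0xDD7F is in U+D800–U+DFFF, the surrogate range. Surrogates are not Unicode scalar values and are forbidden in UTF-8.

invalid (encodes a surrogate (U+D800–U+DFFF))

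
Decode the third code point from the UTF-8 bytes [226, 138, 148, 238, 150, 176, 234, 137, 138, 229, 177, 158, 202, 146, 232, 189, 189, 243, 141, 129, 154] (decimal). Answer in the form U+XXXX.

U+A24A

Offset 0: leading byte 0xE2 = 11100010 → 3-byte char #1 = E2 8A 94.
Offset 3: leading byte 0xEE = 11101110 → 3-byte char #2 = EE 96 B0.
Offset 6: leading byte 0xEA = 11101010 → 3-byte char #3 = EA 89 8A.
Leading byte 0xEA = 11101010 matches 1110xxxx → 3-byte sequence.
Byte 1: 0xEA = 11101010, payload 1010 (4 bits).
Byte 2: 0x89 = 10001001 (10xxxxxx ✓), payload 001001.
Byte 3: 0x8A = 10001010 (10xxxxxx ✓), payload 001010.
Concatenate: 1010001001001010 = 0xA24A (16 bits → U+A24A).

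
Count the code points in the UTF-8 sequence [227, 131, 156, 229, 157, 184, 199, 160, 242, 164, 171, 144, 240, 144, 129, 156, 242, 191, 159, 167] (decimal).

6

Byte at offset 0: 0xE3 = 11100011 → 3-byte char (#1). Advance 3.
Byte at offset 3: 0xE5 = 11100101 → 3-byte char (#2). Advance 3.
Byte at offset 6: 0xC7 = 11000111 → 2-byte char (#3). Advance 2.
Byte at offset 8: 0xF2 = 11110010 → 4-byte char (#4). Advance 4.
Byte at offset 12: 0xF0 = 11110000 → 4-byte char (#5). Advance 4.
Byte at offset 16: 0xF2 = 11110010 → 4-byte char (#6). Advance 4.
Reached end at offset 20 after 6 code points.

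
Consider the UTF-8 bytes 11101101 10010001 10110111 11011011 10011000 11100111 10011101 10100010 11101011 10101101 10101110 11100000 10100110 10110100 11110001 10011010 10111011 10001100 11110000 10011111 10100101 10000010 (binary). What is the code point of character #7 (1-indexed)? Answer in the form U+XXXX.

Offset 0: leading byte 0xED = 11101101 → 3-byte char #1 = ED 91 B7.
Offset 3: leading byte 0xDB = 11011011 → 2-byte char #2 = DB 98.
Offset 5: leading byte 0xE7 = 11100111 → 3-byte char #3 = E7 9D A2.
Offset 8: leading byte 0xEB = 11101011 → 3-byte char #4 = EB AD AE.
Offset 11: leading byte 0xE0 = 11100000 → 3-byte char #5 = E0 A6 B4.
Offset 14: leading byte 0xF1 = 11110001 → 4-byte char #6 = F1 9A BB 8C.
Offset 18: leading byte 0xF0 = 11110000 → 4-byte char #7 = F0 9F A5 82.
Leading byte 0xF0 = 11110000 matches 11110xxx → 4-byte sequence.
Byte 1: 0xF0 = 11110000, payload 000 (3 bits).
Byte 2: 0x9F = 10011111 (10xxxxxx ✓), payload 011111.
Byte 3: 0xA5 = 10100101 (10xxxxxx ✓), payload 100101.
Byte 4: 0x82 = 10000010 (10xxxxxx ✓), payload 000010.
Concatenate: 000011111100101000010 = 0x1F942 (21 bits → U+1F942).

U+1F942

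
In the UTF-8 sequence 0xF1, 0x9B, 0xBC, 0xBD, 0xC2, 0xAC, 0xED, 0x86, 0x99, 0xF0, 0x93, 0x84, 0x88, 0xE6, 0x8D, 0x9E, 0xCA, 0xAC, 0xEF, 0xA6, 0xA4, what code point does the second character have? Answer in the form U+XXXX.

U+00AC

Offset 0: leading byte 0xF1 = 11110001 → 4-byte char #1 = F1 9B BC BD.
Offset 4: leading byte 0xC2 = 11000010 → 2-byte char #2 = C2 AC.
Leading byte 0xC2 = 11000010 matches 110xxxxx → 2-byte sequence.
Byte 1: 0xC2 = 11000010, payload 00010 (5 bits).
Byte 2: 0xAC = 10101100 (10xxxxxx ✓), payload 101100.
Concatenate: 00010101100 = 0xAC (11 bits → U+00AC).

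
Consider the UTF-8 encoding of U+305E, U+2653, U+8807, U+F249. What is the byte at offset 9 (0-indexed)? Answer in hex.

0xEF

U+305E → 3-byte form E3 81 9E at offsets 0–2.
U+2653 → 3-byte form E2 99 93 at offsets 3–5.
U+8807 → 3-byte form E8 A0 87 at offsets 6–8.
U+F249 → 3-byte form EF 89 89 at offsets 9–11.
Offset 9 falls in char 4's range; it's byte 1 of EF 89 89 = 0xEF.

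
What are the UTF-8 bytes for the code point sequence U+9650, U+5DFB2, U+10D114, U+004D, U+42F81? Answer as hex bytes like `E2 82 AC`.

E9 99 90 F1 9D BE B2 F4 8D 84 94 4D F1 82 BE 81

U+9650: 3-byte form → E9 99 90.
U+5DFB2: 4-byte form → F1 9D BE B2.
U+10D114: 4-byte form → F4 8D 84 94.
U+004D: 1-byte form → 4D.
U+42F81: 4-byte form → F1 82 BE 81.
Concatenated (16 bytes): E9 99 90 F1 9D BE B2 F4 8D 84 94 4D F1 82 BE 81.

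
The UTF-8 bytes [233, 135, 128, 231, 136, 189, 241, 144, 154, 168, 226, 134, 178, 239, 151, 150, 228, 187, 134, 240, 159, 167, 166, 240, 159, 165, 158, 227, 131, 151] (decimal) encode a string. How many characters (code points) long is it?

Byte at offset 0: 0xE9 = 11101001 → 3-byte char (#1). Advance 3.
Byte at offset 3: 0xE7 = 11100111 → 3-byte char (#2). Advance 3.
Byte at offset 6: 0xF1 = 11110001 → 4-byte char (#3). Advance 4.
Byte at offset 10: 0xE2 = 11100010 → 3-byte char (#4). Advance 3.
Byte at offset 13: 0xEF = 11101111 → 3-byte char (#5). Advance 3.
Byte at offset 16: 0xE4 = 11100100 → 3-byte char (#6). Advance 3.
Byte at offset 19: 0xF0 = 11110000 → 4-byte char (#7). Advance 4.
Byte at offset 23: 0xF0 = 11110000 → 4-byte char (#8). Advance 4.
Byte at offset 27: 0xE3 = 11100011 → 3-byte char (#9). Advance 3.
Reached end at offset 30 after 9 code points.

9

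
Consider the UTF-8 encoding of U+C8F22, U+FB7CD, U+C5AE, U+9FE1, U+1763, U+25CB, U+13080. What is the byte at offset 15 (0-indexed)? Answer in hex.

U+C8F22 → 4-byte form F3 88 BC A2 at offsets 0–3.
U+FB7CD → 4-byte form F3 BB 9F 8D at offsets 4–7.
U+C5AE → 3-byte form EC 96 AE at offsets 8–10.
U+9FE1 → 3-byte form E9 BF A1 at offsets 11–13.
U+1763 → 3-byte form E1 9D A3 at offsets 14–16.
Offset 15 falls in char 5's range; it's byte 2 of E1 9D A3 = 0x9D.

0x9D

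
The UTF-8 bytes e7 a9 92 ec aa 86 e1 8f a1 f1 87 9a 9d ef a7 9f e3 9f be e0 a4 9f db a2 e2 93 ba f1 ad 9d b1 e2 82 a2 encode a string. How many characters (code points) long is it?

Byte at offset 0: 0xE7 = 11100111 → 3-byte char (#1). Advance 3.
Byte at offset 3: 0xEC = 11101100 → 3-byte char (#2). Advance 3.
Byte at offset 6: 0xE1 = 11100001 → 3-byte char (#3). Advance 3.
Byte at offset 9: 0xF1 = 11110001 → 4-byte char (#4). Advance 4.
Byte at offset 13: 0xEF = 11101111 → 3-byte char (#5). Advance 3.
Byte at offset 16: 0xE3 = 11100011 → 3-byte char (#6). Advance 3.
Byte at offset 19: 0xE0 = 11100000 → 3-byte char (#7). Advance 3.
Byte at offset 22: 0xDB = 11011011 → 2-byte char (#8). Advance 2.
Byte at offset 24: 0xE2 = 11100010 → 3-byte char (#9). Advance 3.
Byte at offset 27: 0xF1 = 11110001 → 4-byte char (#10). Advance 4.
Byte at offset 31: 0xE2 = 11100010 → 3-byte char (#11). Advance 3.
Reached end at offset 34 after 11 code points.

11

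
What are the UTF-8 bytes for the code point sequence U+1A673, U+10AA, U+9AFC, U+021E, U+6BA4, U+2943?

F0 9A 99 B3 E1 82 AA E9 AB BC C8 9E E6 AE A4 E2 A5 83

U+1A673: 4-byte form → F0 9A 99 B3.
U+10AA: 3-byte form → E1 82 AA.
U+9AFC: 3-byte form → E9 AB BC.
U+021E: 2-byte form → C8 9E.
U+6BA4: 3-byte form → E6 AE A4.
U+2943: 3-byte form → E2 A5 83.
Concatenated (18 bytes): F0 9A 99 B3 E1 82 AA E9 AB BC C8 9E E6 AE A4 E2 A5 83.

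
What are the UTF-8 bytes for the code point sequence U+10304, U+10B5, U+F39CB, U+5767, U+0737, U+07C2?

F0 90 8C 84 E1 82 B5 F3 B3 A7 8B E5 9D A7 DC B7 DF 82

U+10304: 4-byte form → F0 90 8C 84.
U+10B5: 3-byte form → E1 82 B5.
U+F39CB: 4-byte form → F3 B3 A7 8B.
U+5767: 3-byte form → E5 9D A7.
U+0737: 2-byte form → DC B7.
U+07C2: 2-byte form → DF 82.
Concatenated (18 bytes): F0 90 8C 84 E1 82 B5 F3 B3 A7 8B E5 9D A7 DC B7 DF 82.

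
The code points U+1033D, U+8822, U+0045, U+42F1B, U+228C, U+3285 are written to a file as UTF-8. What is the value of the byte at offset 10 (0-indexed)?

U+1033D → 4-byte form F0 90 8C BD at offsets 0–3.
U+8822 → 3-byte form E8 A0 A2 at offsets 4–6.
U+0045 → 1-byte form 45 at offsets 7–7.
U+42F1B → 4-byte form F1 82 BC 9B at offsets 8–11.
Offset 10 falls in char 4's range; it's byte 3 of F1 82 BC 9B = 0xBC.

0xBC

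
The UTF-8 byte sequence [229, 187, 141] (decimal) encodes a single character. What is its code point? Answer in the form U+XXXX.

U+5ECD

Leading byte 0xE5 = 11100101 matches 1110xxxx → 3-byte sequence.
Byte 1: 0xE5 = 11100101, payload 0101 (4 bits).
Byte 2: 0xBB = 10111011 (10xxxxxx ✓), payload 111011.
Byte 3: 0x8D = 10001101 (10xxxxxx ✓), payload 001101.
Concatenate: 0101111011001101 = 0x5ECD (16 bits → U+5ECD).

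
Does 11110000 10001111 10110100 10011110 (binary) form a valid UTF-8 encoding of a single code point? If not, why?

invalid (overlong encoding)

Leading byte 0xF0 = 11110000 → 4-byte form.
Continuation bytes all match 10xxxxxx. Payload decodes to 0xFD1E.
But 0xFD1E < 0x10000, the minimum for a 4-byte sequence — this is an overlong encoding.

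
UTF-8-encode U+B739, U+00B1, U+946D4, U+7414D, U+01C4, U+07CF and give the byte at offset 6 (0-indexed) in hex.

0x94

U+B739 → 3-byte form EB 9C B9 at offsets 0–2.
U+00B1 → 2-byte form C2 B1 at offsets 3–4.
U+946D4 → 4-byte form F2 94 9B 94 at offsets 5–8.
Offset 6 falls in char 3's range; it's byte 2 of F2 94 9B 94 = 0x94.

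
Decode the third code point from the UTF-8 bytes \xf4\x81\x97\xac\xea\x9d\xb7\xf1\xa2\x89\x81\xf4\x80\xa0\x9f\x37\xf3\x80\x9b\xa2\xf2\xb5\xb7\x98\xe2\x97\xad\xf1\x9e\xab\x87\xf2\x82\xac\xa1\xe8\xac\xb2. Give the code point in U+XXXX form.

U+62241

Offset 0: leading byte 0xF4 = 11110100 → 4-byte char #1 = F4 81 97 AC.
Offset 4: leading byte 0xEA = 11101010 → 3-byte char #2 = EA 9D B7.
Offset 7: leading byte 0xF1 = 11110001 → 4-byte char #3 = F1 A2 89 81.
Leading byte 0xF1 = 11110001 matches 11110xxx → 4-byte sequence.
Byte 1: 0xF1 = 11110001, payload 001 (3 bits).
Byte 2: 0xA2 = 10100010 (10xxxxxx ✓), payload 100010.
Byte 3: 0x89 = 10001001 (10xxxxxx ✓), payload 001001.
Byte 4: 0x81 = 10000001 (10xxxxxx ✓), payload 000001.
Concatenate: 001100010001001000001 = 0x62241 (21 bits → U+62241).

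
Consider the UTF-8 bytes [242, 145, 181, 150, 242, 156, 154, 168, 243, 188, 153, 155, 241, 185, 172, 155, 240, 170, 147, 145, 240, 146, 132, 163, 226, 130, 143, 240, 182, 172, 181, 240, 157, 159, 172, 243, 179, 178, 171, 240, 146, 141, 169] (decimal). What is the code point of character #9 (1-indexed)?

U+1D7EC

Offset 0: leading byte 0xF2 = 11110010 → 4-byte char #1 = F2 91 B5 96.
Offset 4: leading byte 0xF2 = 11110010 → 4-byte char #2 = F2 9C 9A A8.
Offset 8: leading byte 0xF3 = 11110011 → 4-byte char #3 = F3 BC 99 9B.
Offset 12: leading byte 0xF1 = 11110001 → 4-byte char #4 = F1 B9 AC 9B.
Offset 16: leading byte 0xF0 = 11110000 → 4-byte char #5 = F0 AA 93 91.
Offset 20: leading byte 0xF0 = 11110000 → 4-byte char #6 = F0 92 84 A3.
Offset 24: leading byte 0xE2 = 11100010 → 3-byte char #7 = E2 82 8F.
Offset 27: leading byte 0xF0 = 11110000 → 4-byte char #8 = F0 B6 AC B5.
Offset 31: leading byte 0xF0 = 11110000 → 4-byte char #9 = F0 9D 9F AC.
Leading byte 0xF0 = 11110000 matches 11110xxx → 4-byte sequence.
Byte 1: 0xF0 = 11110000, payload 000 (3 bits).
Byte 2: 0x9D = 10011101 (10xxxxxx ✓), payload 011101.
Byte 3: 0x9F = 10011111 (10xxxxxx ✓), payload 011111.
Byte 4: 0xAC = 10101100 (10xxxxxx ✓), payload 101100.
Concatenate: 000011101011111101100 = 0x1D7EC (21 bits → U+1D7EC).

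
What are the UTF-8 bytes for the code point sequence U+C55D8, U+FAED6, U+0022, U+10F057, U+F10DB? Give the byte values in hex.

U+C55D8: 4-byte form → F3 85 97 98.
U+FAED6: 4-byte form → F3 BA BB 96.
U+0022: 1-byte form → 22.
U+10F057: 4-byte form → F4 8F 81 97.
U+F10DB: 4-byte form → F3 B1 83 9B.
Concatenated (17 bytes): F3 85 97 98 F3 BA BB 96 22 F4 8F 81 97 F3 B1 83 9B.

F3 85 97 98 F3 BA BB 96 22 F4 8F 81 97 F3 B1 83 9B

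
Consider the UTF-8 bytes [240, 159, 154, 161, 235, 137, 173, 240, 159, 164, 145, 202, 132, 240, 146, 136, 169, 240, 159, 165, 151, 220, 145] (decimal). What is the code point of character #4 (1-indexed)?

U+0284

Offset 0: leading byte 0xF0 = 11110000 → 4-byte char #1 = F0 9F 9A A1.
Offset 4: leading byte 0xEB = 11101011 → 3-byte char #2 = EB 89 AD.
Offset 7: leading byte 0xF0 = 11110000 → 4-byte char #3 = F0 9F A4 91.
Offset 11: leading byte 0xCA = 11001010 → 2-byte char #4 = CA 84.
Leading byte 0xCA = 11001010 matches 110xxxxx → 2-byte sequence.
Byte 1: 0xCA = 11001010, payload 01010 (5 bits).
Byte 2: 0x84 = 10000100 (10xxxxxx ✓), payload 000100.
Concatenate: 01010000100 = 0x284 (11 bits → U+0284).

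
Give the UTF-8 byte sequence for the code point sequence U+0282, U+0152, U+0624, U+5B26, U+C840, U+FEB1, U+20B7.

CA 82 C5 92 D8 A4 E5 AC A6 EC A1 80 EF BA B1 E2 82 B7

U+0282: 2-byte form → CA 82.
U+0152: 2-byte form → C5 92.
U+0624: 2-byte form → D8 A4.
U+5B26: 3-byte form → E5 AC A6.
U+C840: 3-byte form → EC A1 80.
U+FEB1: 3-byte form → EF BA B1.
U+20B7: 3-byte form → E2 82 B7.
Concatenated (18 bytes): CA 82 C5 92 D8 A4 E5 AC A6 EC A1 80 EF BA B1 E2 82 B7.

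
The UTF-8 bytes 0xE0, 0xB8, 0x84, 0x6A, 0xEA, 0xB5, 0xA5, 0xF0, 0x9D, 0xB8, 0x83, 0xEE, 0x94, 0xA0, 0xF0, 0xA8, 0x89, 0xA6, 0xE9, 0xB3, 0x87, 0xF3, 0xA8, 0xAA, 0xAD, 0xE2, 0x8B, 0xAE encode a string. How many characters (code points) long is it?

9

Byte at offset 0: 0xE0 = 11100000 → 3-byte char (#1). Advance 3.
Byte at offset 3: 0x6A = 01101010 → 1-byte char (#2). Advance 1.
Byte at offset 4: 0xEA = 11101010 → 3-byte char (#3). Advance 3.
Byte at offset 7: 0xF0 = 11110000 → 4-byte char (#4). Advance 4.
Byte at offset 11: 0xEE = 11101110 → 3-byte char (#5). Advance 3.
Byte at offset 14: 0xF0 = 11110000 → 4-byte char (#6). Advance 4.
Byte at offset 18: 0xE9 = 11101001 → 3-byte char (#7). Advance 3.
Byte at offset 21: 0xF3 = 11110011 → 4-byte char (#8). Advance 4.
Byte at offset 25: 0xE2 = 11100010 → 3-byte char (#9). Advance 3.
Reached end at offset 28 after 9 code points.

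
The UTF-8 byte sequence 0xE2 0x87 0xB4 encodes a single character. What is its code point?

U+21F4

Leading byte 0xE2 = 11100010 matches 1110xxxx → 3-byte sequence.
Byte 1: 0xE2 = 11100010, payload 0010 (4 bits).
Byte 2: 0x87 = 10000111 (10xxxxxx ✓), payload 000111.
Byte 3: 0xB4 = 10110100 (10xxxxxx ✓), payload 110100.
Concatenate: 0010000111110100 = 0x21F4 (16 bits → U+21F4).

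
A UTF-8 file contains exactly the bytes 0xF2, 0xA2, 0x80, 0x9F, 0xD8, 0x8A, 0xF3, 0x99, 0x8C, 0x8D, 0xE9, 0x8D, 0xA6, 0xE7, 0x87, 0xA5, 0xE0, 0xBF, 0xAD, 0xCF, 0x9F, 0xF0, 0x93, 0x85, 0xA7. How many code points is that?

8

Byte at offset 0: 0xF2 = 11110010 → 4-byte char (#1). Advance 4.
Byte at offset 4: 0xD8 = 11011000 → 2-byte char (#2). Advance 2.
Byte at offset 6: 0xF3 = 11110011 → 4-byte char (#3). Advance 4.
Byte at offset 10: 0xE9 = 11101001 → 3-byte char (#4). Advance 3.
Byte at offset 13: 0xE7 = 11100111 → 3-byte char (#5). Advance 3.
Byte at offset 16: 0xE0 = 11100000 → 3-byte char (#6). Advance 3.
Byte at offset 19: 0xCF = 11001111 → 2-byte char (#7). Advance 2.
Byte at offset 21: 0xF0 = 11110000 → 4-byte char (#8). Advance 4.
Reached end at offset 25 after 8 code points.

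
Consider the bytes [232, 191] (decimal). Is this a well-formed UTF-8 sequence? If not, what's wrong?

Leading byte 0xE8 = 11101000 → 3-byte form, but only 2 bytes are present.

invalid (sequence truncated)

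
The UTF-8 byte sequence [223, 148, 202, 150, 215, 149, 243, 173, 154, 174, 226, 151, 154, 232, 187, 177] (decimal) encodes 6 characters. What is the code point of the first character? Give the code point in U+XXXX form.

U+07D4

Offset 0: leading byte 0xDF = 11011111 → 2-byte char #1 = DF 94.
Leading byte 0xDF = 11011111 matches 110xxxxx → 2-byte sequence.
Byte 1: 0xDF = 11011111, payload 11111 (5 bits).
Byte 2: 0x94 = 10010100 (10xxxxxx ✓), payload 010100.
Concatenate: 11111010100 = 0x7D4 (11 bits → U+07D4).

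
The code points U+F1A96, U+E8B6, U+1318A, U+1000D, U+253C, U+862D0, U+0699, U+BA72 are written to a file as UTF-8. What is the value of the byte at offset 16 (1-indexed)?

1-indexed offset 16 is 0-indexed offset 15.
U+F1A96 → 4-byte form F3 B1 AA 96 at offsets 0–3.
U+E8B6 → 3-byte form EE A2 B6 at offsets 4–6.
U+1318A → 4-byte form F0 93 86 8A at offsets 7–10.
U+1000D → 4-byte form F0 90 80 8D at offsets 11–14.
U+253C → 3-byte form E2 94 BC at offsets 15–17.
Offset 15 falls in char 5's range; it's byte 1 of E2 94 BC = 0xE2.

0xE2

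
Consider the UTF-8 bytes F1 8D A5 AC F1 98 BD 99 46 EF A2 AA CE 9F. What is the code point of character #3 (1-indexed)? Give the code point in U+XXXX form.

Offset 0: leading byte 0xF1 = 11110001 → 4-byte char #1 = F1 8D A5 AC.
Offset 4: leading byte 0xF1 = 11110001 → 4-byte char #2 = F1 98 BD 99.
Offset 8: leading byte 0x46 = 01000110 → 1-byte char #3 = 46.
Leading byte 0x46 = 01000110 matches 0xxxxxxx → 1-byte sequence.
Byte 1: 0x46 = 01000110, payload 1000110 (7 bits).
Concatenate: 1000110 = 0x46 (7 bits → U+0046).

U+0046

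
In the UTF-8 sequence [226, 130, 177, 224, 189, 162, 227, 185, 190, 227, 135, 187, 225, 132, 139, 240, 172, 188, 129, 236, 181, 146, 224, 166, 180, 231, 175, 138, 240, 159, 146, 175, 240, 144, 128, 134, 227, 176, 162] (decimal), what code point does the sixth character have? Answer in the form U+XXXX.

U+2CF01

Offset 0: leading byte 0xE2 = 11100010 → 3-byte char #1 = E2 82 B1.
Offset 3: leading byte 0xE0 = 11100000 → 3-byte char #2 = E0 BD A2.
Offset 6: leading byte 0xE3 = 11100011 → 3-byte char #3 = E3 B9 BE.
Offset 9: leading byte 0xE3 = 11100011 → 3-byte char #4 = E3 87 BB.
Offset 12: leading byte 0xE1 = 11100001 → 3-byte char #5 = E1 84 8B.
Offset 15: leading byte 0xF0 = 11110000 → 4-byte char #6 = F0 AC BC 81.
Leading byte 0xF0 = 11110000 matches 11110xxx → 4-byte sequence.
Byte 1: 0xF0 = 11110000, payload 000 (3 bits).
Byte 2: 0xAC = 10101100 (10xxxxxx ✓), payload 101100.
Byte 3: 0xBC = 10111100 (10xxxxxx ✓), payload 111100.
Byte 4: 0x81 = 10000001 (10xxxxxx ✓), payload 000001.
Concatenate: 000101100111100000001 = 0x2CF01 (21 bits → U+2CF01).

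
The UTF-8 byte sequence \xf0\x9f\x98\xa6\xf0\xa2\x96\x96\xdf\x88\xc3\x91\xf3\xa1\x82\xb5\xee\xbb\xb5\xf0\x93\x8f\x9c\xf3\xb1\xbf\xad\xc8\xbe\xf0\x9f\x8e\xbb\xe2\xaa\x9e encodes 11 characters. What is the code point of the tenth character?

U+1F3BB

Offset 0: leading byte 0xF0 = 11110000 → 4-byte char #1 = F0 9F 98 A6.
Offset 4: leading byte 0xF0 = 11110000 → 4-byte char #2 = F0 A2 96 96.
Offset 8: leading byte 0xDF = 11011111 → 2-byte char #3 = DF 88.
Offset 10: leading byte 0xC3 = 11000011 → 2-byte char #4 = C3 91.
Offset 12: leading byte 0xF3 = 11110011 → 4-byte char #5 = F3 A1 82 B5.
Offset 16: leading byte 0xEE = 11101110 → 3-byte char #6 = EE BB B5.
Offset 19: leading byte 0xF0 = 11110000 → 4-byte char #7 = F0 93 8F 9C.
Offset 23: leading byte 0xF3 = 11110011 → 4-byte char #8 = F3 B1 BF AD.
Offset 27: leading byte 0xC8 = 11001000 → 2-byte char #9 = C8 BE.
Offset 29: leading byte 0xF0 = 11110000 → 4-byte char #10 = F0 9F 8E BB.
Leading byte 0xF0 = 11110000 matches 11110xxx → 4-byte sequence.
Byte 1: 0xF0 = 11110000, payload 000 (3 bits).
Byte 2: 0x9F = 10011111 (10xxxxxx ✓), payload 011111.
Byte 3: 0x8E = 10001110 (10xxxxxx ✓), payload 001110.
Byte 4: 0xBB = 10111011 (10xxxxxx ✓), payload 111011.
Concatenate: 000011111001110111011 = 0x1F3BB (21 bits → U+1F3BB).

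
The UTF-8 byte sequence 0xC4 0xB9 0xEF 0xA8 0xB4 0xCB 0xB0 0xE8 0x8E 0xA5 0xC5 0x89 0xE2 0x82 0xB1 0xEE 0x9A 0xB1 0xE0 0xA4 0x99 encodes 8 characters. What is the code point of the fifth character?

U+0149

Offset 0: leading byte 0xC4 = 11000100 → 2-byte char #1 = C4 B9.
Offset 2: leading byte 0xEF = 11101111 → 3-byte char #2 = EF A8 B4.
Offset 5: leading byte 0xCB = 11001011 → 2-byte char #3 = CB B0.
Offset 7: leading byte 0xE8 = 11101000 → 3-byte char #4 = E8 8E A5.
Offset 10: leading byte 0xC5 = 11000101 → 2-byte char #5 = C5 89.
Leading byte 0xC5 = 11000101 matches 110xxxxx → 2-byte sequence.
Byte 1: 0xC5 = 11000101, payload 00101 (5 bits).
Byte 2: 0x89 = 10001001 (10xxxxxx ✓), payload 001001.
Concatenate: 00101001001 = 0x149 (11 bits → U+0149).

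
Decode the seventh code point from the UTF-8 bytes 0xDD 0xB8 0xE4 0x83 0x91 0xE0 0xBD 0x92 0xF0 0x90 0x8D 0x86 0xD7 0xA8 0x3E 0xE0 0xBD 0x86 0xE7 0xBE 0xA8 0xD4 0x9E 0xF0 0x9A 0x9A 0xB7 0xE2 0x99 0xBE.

Offset 0: leading byte 0xDD = 11011101 → 2-byte char #1 = DD B8.
Offset 2: leading byte 0xE4 = 11100100 → 3-byte char #2 = E4 83 91.
Offset 5: leading byte 0xE0 = 11100000 → 3-byte char #3 = E0 BD 92.
Offset 8: leading byte 0xF0 = 11110000 → 4-byte char #4 = F0 90 8D 86.
Offset 12: leading byte 0xD7 = 11010111 → 2-byte char #5 = D7 A8.
Offset 14: leading byte 0x3E = 00111110 → 1-byte char #6 = 3E.
Offset 15: leading byte 0xE0 = 11100000 → 3-byte char #7 = E0 BD 86.
Leading byte 0xE0 = 11100000 matches 1110xxxx → 3-byte sequence.
Byte 1: 0xE0 = 11100000, payload 0000 (4 bits).
Byte 2: 0xBD = 10111101 (10xxxxxx ✓), payload 111101.
Byte 3: 0x86 = 10000110 (10xxxxxx ✓), payload 000110.
Concatenate: 0000111101000110 = 0xF46 (16 bits → U+0F46).

U+0F46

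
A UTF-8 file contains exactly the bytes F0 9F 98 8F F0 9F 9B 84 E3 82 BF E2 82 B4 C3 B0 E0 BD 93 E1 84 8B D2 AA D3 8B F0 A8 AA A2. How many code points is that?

10

Byte at offset 0: 0xF0 = 11110000 → 4-byte char (#1). Advance 4.
Byte at offset 4: 0xF0 = 11110000 → 4-byte char (#2). Advance 4.
Byte at offset 8: 0xE3 = 11100011 → 3-byte char (#3). Advance 3.
Byte at offset 11: 0xE2 = 11100010 → 3-byte char (#4). Advance 3.
Byte at offset 14: 0xC3 = 11000011 → 2-byte char (#5). Advance 2.
Byte at offset 16: 0xE0 = 11100000 → 3-byte char (#6). Advance 3.
Byte at offset 19: 0xE1 = 11100001 → 3-byte char (#7). Advance 3.
Byte at offset 22: 0xD2 = 11010010 → 2-byte char (#8). Advance 2.
Byte at offset 24: 0xD3 = 11010011 → 2-byte char (#9). Advance 2.
Byte at offset 26: 0xF0 = 11110000 → 4-byte char (#10). Advance 4.
Reached end at offset 30 after 10 code points.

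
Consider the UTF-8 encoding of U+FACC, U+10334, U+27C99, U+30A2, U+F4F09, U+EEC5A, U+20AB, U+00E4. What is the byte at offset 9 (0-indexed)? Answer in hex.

0xB2

U+FACC → 3-byte form EF AB 8C at offsets 0–2.
U+10334 → 4-byte form F0 90 8C B4 at offsets 3–6.
U+27C99 → 4-byte form F0 A7 B2 99 at offsets 7–10.
Offset 9 falls in char 3's range; it's byte 3 of F0 A7 B2 99 = 0xB2.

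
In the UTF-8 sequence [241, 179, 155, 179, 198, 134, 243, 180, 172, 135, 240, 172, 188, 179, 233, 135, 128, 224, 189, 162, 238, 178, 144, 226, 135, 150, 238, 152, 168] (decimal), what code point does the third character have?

U+F4B07

Offset 0: leading byte 0xF1 = 11110001 → 4-byte char #1 = F1 B3 9B B3.
Offset 4: leading byte 0xC6 = 11000110 → 2-byte char #2 = C6 86.
Offset 6: leading byte 0xF3 = 11110011 → 4-byte char #3 = F3 B4 AC 87.
Leading byte 0xF3 = 11110011 matches 11110xxx → 4-byte sequence.
Byte 1: 0xF3 = 11110011, payload 011 (3 bits).
Byte 2: 0xB4 = 10110100 (10xxxxxx ✓), payload 110100.
Byte 3: 0xAC = 10101100 (10xxxxxx ✓), payload 101100.
Byte 4: 0x87 = 10000111 (10xxxxxx ✓), payload 000111.
Concatenate: 011110100101100000111 = 0xF4B07 (21 bits → U+F4B07).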